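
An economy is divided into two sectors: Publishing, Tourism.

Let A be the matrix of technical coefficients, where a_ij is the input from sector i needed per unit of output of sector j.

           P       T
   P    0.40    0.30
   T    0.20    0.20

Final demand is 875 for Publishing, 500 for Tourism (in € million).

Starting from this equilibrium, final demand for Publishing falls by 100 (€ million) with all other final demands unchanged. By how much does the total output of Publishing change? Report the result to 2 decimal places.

Δx_P = -190.48

I − A =
  [   0.60    -0.30]
  [  -0.20     0.80]
det(I−A) = (0.60)(0.80) − (-0.30)(-0.20) = 0.4200
adj(I−A) = [[0.80, 0.30], [0.20, 0.60]]
(I − A)⁻¹ = adj(I−A) / det(I−A) ≈
  [   1.9048     0.7143]
  [   0.4762     1.4286]
Δx = (I − A)⁻¹ Δd with Δd having -100 in the Publishing component and 0 elsewhere.
So Δx_P = L_PP · (-100), where L_PP = adj(I−A)_PP / det(I−A) = 0.80 / 0.4200.
Δx_P = 0.80 × (-100) / 0.4200 = -80.00 / 0.4200 ≈ -190.48.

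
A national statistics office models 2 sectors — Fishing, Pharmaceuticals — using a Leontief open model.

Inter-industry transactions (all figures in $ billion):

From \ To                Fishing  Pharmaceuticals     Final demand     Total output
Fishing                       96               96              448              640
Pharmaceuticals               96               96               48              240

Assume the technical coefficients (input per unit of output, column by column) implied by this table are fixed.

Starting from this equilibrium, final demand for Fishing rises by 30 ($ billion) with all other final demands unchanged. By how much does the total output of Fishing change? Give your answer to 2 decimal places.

Δx_1 = 40.00

Technical coefficients a_ij = z_ij / X_j:
  a_11 = 96/640 = 0.15, a_21 = 96/640 = 0.15
  a_12 = 96/240 = 0.40, a_22 = 96/240 = 0.40
I − A =
  [   0.85    -0.40]
  [  -0.15     0.60]
det(I−A) = (0.85)(0.60) − (-0.40)(-0.15) = 0.4500
adj(I−A) = [[0.60, 0.40], [0.15, 0.85]]
(I − A)⁻¹ = adj(I−A) / det(I−A) ≈
  [   1.3333     0.8889]
  [   0.3333     1.8889]
Δx = (I − A)⁻¹ Δd with Δd having +30 in the Fishing component and 0 elsewhere.
So Δx_1 = L_11 · (+30), where L_11 = adj(I−A)_11 / det(I−A) = 0.60 / 0.4500.
Δx_1 = 0.60 × (+30) / 0.4500 = 18.00 / 0.4500 = 40.00.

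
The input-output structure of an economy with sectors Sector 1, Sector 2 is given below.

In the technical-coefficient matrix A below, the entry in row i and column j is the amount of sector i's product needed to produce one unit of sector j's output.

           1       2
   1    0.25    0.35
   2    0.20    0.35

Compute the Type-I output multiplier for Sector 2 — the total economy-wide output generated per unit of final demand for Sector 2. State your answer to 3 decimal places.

m_2 = 2.635

I − A =
  [   0.75    -0.35]
  [  -0.20     0.65]
det(I−A) = (0.75)(0.65) − (-0.35)(-0.20) = 0.4175
adj(I−A) = [[0.65, 0.35], [0.20, 0.75]]
(I − A)⁻¹ = adj(I−A) / det(I−A) ≈
  [   1.5569     0.8383]
  [   0.4790     1.7964]
The output multiplier for sector j is the column-j sum of the Leontief inverse (I − A)⁻¹ = adj(I−A) / det(I−A).
Column 2 of adj(I−A): (0.35, 0.75); det(I−A) = 0.4175.
m_2 = (0.35 + 0.75) / 0.4175 = 1.10 / 0.4175 ≈ 2.635.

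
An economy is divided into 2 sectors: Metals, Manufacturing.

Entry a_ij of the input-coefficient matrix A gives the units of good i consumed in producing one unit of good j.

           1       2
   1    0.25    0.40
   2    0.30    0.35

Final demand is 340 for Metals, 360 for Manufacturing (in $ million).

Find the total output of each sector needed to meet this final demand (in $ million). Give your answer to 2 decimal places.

x_1 = 993.20, x_2 = 1012.24

I − A =
  [   0.75    -0.40]
  [  -0.30     0.65]
det(I−A) = (0.75)(0.65) − (-0.40)(-0.30) = 0.3675
adj(I−A) = [[0.65, 0.40], [0.30, 0.75]]
(I − A)⁻¹ = adj(I−A) / det(I−A) ≈
  [   1.7687     1.0884]
  [   0.8163     2.0408]
x = (I − A)⁻¹ d = adj(I−A)·d / det(I−A), with det(I−A) = 0.3675:
  x_1 = (0.65·340 + 0.40·360) / 0.3675 = 365.00 / 0.3675 ≈ 993.20
  x_2 = (0.30·340 + 0.75·360) / 0.3675 = 372.00 / 0.3675 ≈ 1012.24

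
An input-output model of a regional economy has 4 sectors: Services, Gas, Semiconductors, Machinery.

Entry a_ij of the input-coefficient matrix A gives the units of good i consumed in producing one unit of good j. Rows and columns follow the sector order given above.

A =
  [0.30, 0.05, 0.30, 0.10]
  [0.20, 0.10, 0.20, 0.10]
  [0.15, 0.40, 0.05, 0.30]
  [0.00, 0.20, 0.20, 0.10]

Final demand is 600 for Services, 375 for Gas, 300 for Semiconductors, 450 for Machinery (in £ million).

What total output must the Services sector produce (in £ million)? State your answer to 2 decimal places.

I − A =
  [   0.70    -0.05    -0.30    -0.10]
  [  -0.20     0.90    -0.20    -0.10]
  [  -0.15    -0.40     0.95    -0.30]
  [   0.00    -0.20    -0.20     0.90]
Compute the cofactors C_ij = (−1)^(i+j)·(3×3 minor ij) of I−A; the adjugate is their transpose:
adj(I−A) = Cᵀ =
  [ 0.60450   0.19275   0.26900   0.17825]
  [ 0.18900   0.51300   0.19800   0.14400]
  [ 0.20250   0.30375   0.54000   0.23625]
  [ 0.08700   0.18150   0.16400   0.46700]
det(I−A) = Σ_j (I−A)_1j·C_1j = (0.70)(0.60450) + (-0.05)(0.18900) + (-0.30)(0.20250) + (-0.10)(0.08700) = 0.34425
(I − A)⁻¹ = adj(I−A) / det(I−A) ≈
  [   1.7560     0.5599     0.7814     0.5178]
  [   0.5490     1.4902     0.5752     0.4183]
  [   0.5882     0.8824     1.5686     0.6863]
  [   0.2527     0.5272     0.4764     1.3566]
x = (I − A)⁻¹ d = adj(I−A)·d / det(I−A), with det(I−A) = 0.34425:
  x_1 = (0.60450·600 + 0.19275·375 + 0.26900·300 + 0.17825·450) / 0.34425 = 595.89375 / 0.34425 ≈ 1730.99
  x_2 = (0.18900·600 + 0.51300·375 + 0.19800·300 + 0.14400·450) / 0.34425 = 429.975 / 0.34425 ≈ 1249.02
  x_3 = (0.20250·600 + 0.30375·375 + 0.54000·300 + 0.23625·450) / 0.34425 = 503.71875 / 0.34425 ≈ 1463.24
  x_4 = (0.08700·600 + 0.18150·375 + 0.16400·300 + 0.46700·450) / 0.34425 = 379.6125 / 0.34425 ≈ 1102.72

x_1 = 1730.99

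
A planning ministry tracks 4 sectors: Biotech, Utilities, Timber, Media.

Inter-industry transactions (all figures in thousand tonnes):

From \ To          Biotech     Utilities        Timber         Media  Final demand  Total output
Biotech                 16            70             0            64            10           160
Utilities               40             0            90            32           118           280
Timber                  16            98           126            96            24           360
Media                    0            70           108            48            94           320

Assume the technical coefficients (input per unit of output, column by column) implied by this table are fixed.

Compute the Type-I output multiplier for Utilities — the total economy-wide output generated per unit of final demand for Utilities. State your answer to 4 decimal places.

Technical coefficients a_ij = z_ij / X_j:
  a_11 = 16/160 = 0.10, a_21 = 40/160 = 0.25, a_31 = 16/160 = 0.10, a_41 = 0/160 = 0.00
  a_12 = 70/280 = 0.25, a_22 = 0/280 = 0.00, a_32 = 98/280 = 0.35, a_42 = 70/280 = 0.25
  a_13 = 0/360 = 0.00, a_23 = 90/360 = 0.25, a_33 = 126/360 = 0.35, a_43 = 108/360 = 0.30
  a_14 = 64/320 = 0.20, a_24 = 32/320 = 0.10, a_34 = 96/320 = 0.30, a_44 = 48/320 = 0.15
I − A =
  [   0.90    -0.25     0.00    -0.20]
  [  -0.25     1.00    -0.25    -0.10]
  [  -0.10    -0.35     0.65    -0.30]
  [   0.00    -0.25    -0.30     0.85]
Compute the cofactors C_ij = (−1)^(i+j)·(3×3 minor ij) of I−A; the adjugate is their transpose:
adj(I−A) = Cᵀ =
  [ 0.342625   0.169125   0.133125   0.147500]
  [ 0.139875   0.410250   0.233250   0.163500]
  [ 0.175625   0.361500   0.676875   0.322750]
  [ 0.103125   0.248250   0.307500   0.459375]
det(I−A) = Σ_j (I−A)_1j·C_1j = (0.90)(0.342625) + (-0.25)(0.139875) + (0.00)(0.175625) + (-0.20)(0.103125) = 0.25276875
(I − A)⁻¹ = adj(I−A) / det(I−A) ≈
  [   1.35549     0.66909     0.52667     0.58354]
  [   0.55337     1.62302     0.92278     0.64684]
  [   0.69481     1.43016     2.67784     1.27686]
  [   0.40798     0.98212     1.21653     1.81737]
The output multiplier for sector j is the column-j sum of the Leontief inverse (I − A)⁻¹ = adj(I−A) / det(I−A).
Column 2 of adj(I−A): (0.169125, 0.410250, 0.361500, 0.248250); det(I−A) = 0.25276875.
m_2 = (0.169125 + 0.410250 + 0.361500 + 0.248250) / 0.25276875 = 1.189125 / 0.25276875 ≈ 4.7044.

m_2 = 4.7044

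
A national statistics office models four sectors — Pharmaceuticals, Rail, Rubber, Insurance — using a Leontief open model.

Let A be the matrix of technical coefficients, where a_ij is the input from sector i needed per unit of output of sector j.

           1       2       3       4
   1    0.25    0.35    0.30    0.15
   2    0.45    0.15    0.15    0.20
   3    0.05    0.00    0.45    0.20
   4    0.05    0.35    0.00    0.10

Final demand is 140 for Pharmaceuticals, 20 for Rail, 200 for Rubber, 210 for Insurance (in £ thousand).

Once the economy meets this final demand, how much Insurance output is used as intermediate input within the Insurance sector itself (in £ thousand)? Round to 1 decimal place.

I − A =
  [   0.75    -0.35    -0.30    -0.15]
  [  -0.45     0.85    -0.15    -0.20]
  [  -0.05     0.00     0.55    -0.20]
  [  -0.05    -0.35     0.00     0.90]
Compute the cofactors C_ij = (−1)^(i+j)·(3×3 minor ij) of I−A; the adjugate is their transpose:
adj(I−A) = Cᵀ =
  [ 0.371750   0.223125   0.263625   0.170125]
  [ 0.236500   0.350625   0.224625   0.167250]
  [ 0.074750   0.074375   0.346000   0.105875]
  [ 0.112625   0.148750   0.102000   0.248625]
det(I−A) = Σ_j (I−A)_1j·C_1j = (0.75)(0.371750) + (-0.35)(0.236500) + (-0.30)(0.074750) + (-0.15)(0.112625) = 0.15671875
(I − A)⁻¹ = adj(I−A) / det(I−A) ≈
  [   2.3721     1.4237     1.6822     1.0855]
  [   1.5091     2.2373     1.4333     1.0672]
  [   0.4770     0.4746     2.2078     0.6756]
  [   0.7186     0.9492     0.6508     1.5864]
First solve x = (I − A)⁻¹ d = adj(I−A)·d / det(I−A); in particular x_4 = (0.112625·140 + 0.148750·20 + 0.102000·200 + 0.248625·210) / 0.15671875 = 91.35375 / 0.15671875 ≈ 582.915.
Intermediate flow from 4 to 4: z_44 = a_44 · x_4 = 0.10 × 91.35375 / 0.15671875 = 9.135375 / 0.15671875 ≈ 58.3.

z_44 = 58.3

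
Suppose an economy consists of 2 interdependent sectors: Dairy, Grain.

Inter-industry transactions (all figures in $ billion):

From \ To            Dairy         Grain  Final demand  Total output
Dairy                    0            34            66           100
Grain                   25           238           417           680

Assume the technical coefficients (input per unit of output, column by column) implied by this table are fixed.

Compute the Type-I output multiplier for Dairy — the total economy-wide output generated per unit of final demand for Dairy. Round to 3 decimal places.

Technical coefficients a_ij = z_ij / X_j:
  a_DD = 0/100 = 0.00, a_GD = 25/100 = 0.25
  a_DG = 34/680 = 0.05, a_GG = 238/680 = 0.35
I − A =
  [   1.00    -0.05]
  [  -0.25     0.65]
det(I−A) = (1.00)(0.65) − (-0.05)(-0.25) = 0.6375
adj(I−A) = [[0.65, 0.05], [0.25, 1.00]]
(I − A)⁻¹ = adj(I−A) / det(I−A) ≈
  [   1.0196     0.0784]
  [   0.3922     1.5686]
The output multiplier for sector j is the column-j sum of the Leontief inverse (I − A)⁻¹ = adj(I−A) / det(I−A).
Column D of adj(I−A): (0.65, 0.25); det(I−A) = 0.6375.
m_D = (0.65 + 0.25) / 0.6375 = 0.90 / 0.6375 ≈ 1.412.

m_D = 1.412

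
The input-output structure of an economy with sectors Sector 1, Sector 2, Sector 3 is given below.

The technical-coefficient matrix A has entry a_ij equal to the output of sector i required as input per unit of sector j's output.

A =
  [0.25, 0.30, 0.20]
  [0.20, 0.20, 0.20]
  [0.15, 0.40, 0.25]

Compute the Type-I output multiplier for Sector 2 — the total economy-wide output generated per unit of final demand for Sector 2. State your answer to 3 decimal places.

m_2 = 3.995

I − A =
  [   0.75    -0.30    -0.20]
  [  -0.20     0.80    -0.20]
  [  -0.15    -0.40     0.75]
Cofactors of I−A, C_ij = (−1)^(i+j)·(minor ij) (rows/columns in the sector order above):
  C_11 = (0.80)(0.75) − (-0.20)(-0.40) = 0.5200
  C_12 = −[(-0.20)(0.75) − (-0.20)(-0.15)] = 0.1800
  C_13 = (-0.20)(-0.40) − (0.80)(-0.15) = 0.2000
  C_21 = −[(-0.30)(0.75) − (-0.20)(-0.40)] = 0.3050
  C_22 = (0.75)(0.75) − (-0.20)(-0.15) = 0.5325
  C_23 = −[(0.75)(-0.40) − (-0.30)(-0.15)] = 0.3450
  C_31 = (-0.30)(-0.20) − (-0.20)(0.80) = 0.2200
  C_32 = −[(0.75)(-0.20) − (-0.20)(-0.20)] = 0.1900
  C_33 = (0.75)(0.80) − (-0.30)(-0.20) = 0.5400
det(I−A) = Σ_j (I−A)_1j·C_1j = (0.75)(0.5200) + (-0.30)(0.1800) + (-0.20)(0.2000) = 0.2960
adj(I−A) = Cᵀ =
  [ 0.5200   0.3050   0.2200]
  [ 0.1800   0.5325   0.1900]
  [ 0.2000   0.3450   0.5400]
(I − A)⁻¹ = adj(I−A) / det(I−A) ≈
  [   1.7568     1.0304     0.7432]
  [   0.6081     1.7990     0.6419]
  [   0.6757     1.1655     1.8243]
The output multiplier for sector j is the column-j sum of the Leontief inverse (I − A)⁻¹ = adj(I−A) / det(I−A).
Column 2 of adj(I−A): (0.3050, 0.5325, 0.3450); det(I−A) = 0.2960.
m_2 = (0.3050 + 0.5325 + 0.3450) / 0.2960 = 1.1825 / 0.2960 ≈ 3.995.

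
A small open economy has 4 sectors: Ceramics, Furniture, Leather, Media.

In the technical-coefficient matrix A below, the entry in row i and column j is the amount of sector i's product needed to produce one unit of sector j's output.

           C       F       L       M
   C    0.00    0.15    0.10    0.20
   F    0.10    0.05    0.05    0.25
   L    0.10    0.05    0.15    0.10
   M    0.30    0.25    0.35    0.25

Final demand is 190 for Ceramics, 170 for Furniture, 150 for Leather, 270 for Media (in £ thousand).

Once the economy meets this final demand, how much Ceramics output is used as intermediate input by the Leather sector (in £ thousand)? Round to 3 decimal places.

I − A =
  [   1.00    -0.15    -0.10    -0.20]
  [  -0.10     0.95    -0.05    -0.25]
  [  -0.10    -0.05     0.85    -0.10]
  [  -0.30    -0.25    -0.35     0.75]
Compute the cofactors C_ij = (−1)^(i+j)·(3×3 minor ij) of I−A; the adjugate is their transpose:
adj(I−A) = Cᵀ =
  [ 0.511750   0.142625   0.152750   0.204375]
  [ 0.138000   0.534000   0.144000   0.234000]
  [ 0.103500   0.080250   0.565500   0.129750]
  [ 0.299000   0.272500   0.373000   0.781500]
det(I−A) = Σ_j (I−A)_1j·C_1j = (1.00)(0.511750) + (-0.15)(0.138000) + (-0.10)(0.103500) + (-0.20)(0.299000) = 0.4209
(I − A)⁻¹ = adj(I−A) / det(I−A) ≈
  [   1.2158     0.3389     0.3629     0.4856]
  [   0.3279     1.2687     0.3421     0.5560]
  [   0.2459     0.1907     1.3435     0.3083]
  [   0.7104     0.6474     0.8862     1.8567]
First solve x = (I − A)⁻¹ d = adj(I−A)·d / det(I−A); in particular x_L = (0.103500·190 + 0.080250·170 + 0.565500·150 + 0.129750·270) / 0.4209 = 153.165 / 0.4209 ≈ 363.89879.
Intermediate flow from C to L: z_CL = a_CL · x_L = 0.10 × 153.165 / 0.4209 = 15.3165 / 0.4209 ≈ 36.390.

z_CL = 36.390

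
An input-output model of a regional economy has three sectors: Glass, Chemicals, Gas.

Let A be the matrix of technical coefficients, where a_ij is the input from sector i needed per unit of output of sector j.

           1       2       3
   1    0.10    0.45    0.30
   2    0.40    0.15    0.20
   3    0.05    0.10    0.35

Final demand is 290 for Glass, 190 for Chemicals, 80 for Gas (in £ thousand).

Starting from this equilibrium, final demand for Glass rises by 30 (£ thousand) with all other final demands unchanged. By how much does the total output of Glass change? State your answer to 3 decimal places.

Δx_1 = 47.973

I − A =
  [   0.90    -0.45    -0.30]
  [  -0.40     0.85    -0.20]
  [  -0.05    -0.10     0.65]
Cofactors of I−A, C_ij = (−1)^(i+j)·(minor ij) (rows/columns in the sector order above):
  C_11 = (0.85)(0.65) − (-0.20)(-0.10) = 0.5325
  C_12 = −[(-0.40)(0.65) − (-0.20)(-0.05)] = 0.2700
  C_13 = (-0.40)(-0.10) − (0.85)(-0.05) = 0.0825
  C_21 = −[(-0.45)(0.65) − (-0.30)(-0.10)] = 0.3225
  C_22 = (0.90)(0.65) − (-0.30)(-0.05) = 0.5700
  C_23 = −[(0.90)(-0.10) − (-0.45)(-0.05)] = 0.1125
  C_31 = (-0.45)(-0.20) − (-0.30)(0.85) = 0.3450
  C_32 = −[(0.90)(-0.20) − (-0.30)(-0.40)] = 0.3000
  C_33 = (0.90)(0.85) − (-0.45)(-0.40) = 0.5850
det(I−A) = Σ_j (I−A)_1j·C_1j = (0.90)(0.5325) + (-0.45)(0.2700) + (-0.30)(0.0825) = 0.3330
adj(I−A) = Cᵀ =
  [ 0.5325   0.3225   0.3450]
  [ 0.2700   0.5700   0.3000]
  [ 0.0825   0.1125   0.5850]
(I − A)⁻¹ = adj(I−A) / det(I−A) ≈
  [   1.5991     0.9685     1.0360]
  [   0.8108     1.7117     0.9009]
  [   0.2477     0.3378     1.7568]
Δx = (I − A)⁻¹ Δd with Δd having +30 in the Glass component and 0 elsewhere.
So Δx_1 = L_11 · (+30), where L_11 = adj(I−A)_11 / det(I−A) = 0.5325 / 0.3330.
Δx_1 = 0.5325 × (+30) / 0.3330 = 15.975 / 0.3330 ≈ 47.973.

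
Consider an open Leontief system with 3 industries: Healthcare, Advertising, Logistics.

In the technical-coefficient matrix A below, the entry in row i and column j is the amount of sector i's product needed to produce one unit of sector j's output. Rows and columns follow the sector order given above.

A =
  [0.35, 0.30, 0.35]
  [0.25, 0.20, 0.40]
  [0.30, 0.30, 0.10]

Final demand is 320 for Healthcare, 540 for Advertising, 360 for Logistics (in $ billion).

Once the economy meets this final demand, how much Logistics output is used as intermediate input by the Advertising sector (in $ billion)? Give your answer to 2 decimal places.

z_32 = 842.04

I − A =
  [   0.65    -0.30    -0.35]
  [  -0.25     0.80    -0.40]
  [  -0.30    -0.30     0.90]
Cofactors of I−A, C_ij = (−1)^(i+j)·(minor ij) (rows/columns in the sector order above):
  C_11 = (0.80)(0.90) − (-0.40)(-0.30) = 0.6000
  C_12 = −[(-0.25)(0.90) − (-0.40)(-0.30)] = 0.3450
  C_13 = (-0.25)(-0.30) − (0.80)(-0.30) = 0.3150
  C_21 = −[(-0.30)(0.90) − (-0.35)(-0.30)] = 0.3750
  C_22 = (0.65)(0.90) − (-0.35)(-0.30) = 0.4800
  C_23 = −[(0.65)(-0.30) − (-0.30)(-0.30)] = 0.2850
  C_31 = (-0.30)(-0.40) − (-0.35)(0.80) = 0.4000
  C_32 = −[(0.65)(-0.40) − (-0.35)(-0.25)] = 0.3475
  C_33 = (0.65)(0.80) − (-0.30)(-0.25) = 0.4450
det(I−A) = Σ_j (I−A)_1j·C_1j = (0.65)(0.6000) + (-0.30)(0.3450) + (-0.35)(0.3150) = 0.17625
adj(I−A) = Cᵀ =
  [ 0.6000   0.3750   0.4000]
  [ 0.3450   0.4800   0.3475]
  [ 0.3150   0.2850   0.4450]
(I − A)⁻¹ = adj(I−A) / det(I−A) ≈
  [   3.4043     2.1277     2.2695]
  [   1.9574     2.7234     1.9716]
  [   1.7872     1.6170     2.5248]
First solve x = (I − A)⁻¹ d = adj(I−A)·d / det(I−A); in particular x_2 = (0.3450·320 + 0.4800·540 + 0.3475·360) / 0.17625 = 494.70 / 0.17625 ≈ 2806.8085.
Intermediate flow from 3 to 2: z_32 = a_32 · x_2 = 0.30 × 494.70 / 0.17625 = 148.41 / 0.17625 ≈ 842.04.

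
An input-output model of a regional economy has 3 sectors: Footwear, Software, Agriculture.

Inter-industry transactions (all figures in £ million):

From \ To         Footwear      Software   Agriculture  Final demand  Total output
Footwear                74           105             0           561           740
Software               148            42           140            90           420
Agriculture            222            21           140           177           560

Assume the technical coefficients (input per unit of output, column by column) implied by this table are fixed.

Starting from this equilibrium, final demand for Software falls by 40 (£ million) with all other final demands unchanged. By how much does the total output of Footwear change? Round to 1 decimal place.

Δx_1 = -13.9

Technical coefficients a_ij = z_ij / X_j:
  a_11 = 74/740 = 0.10, a_21 = 148/740 = 0.20, a_31 = 222/740 = 0.30
  a_12 = 105/420 = 0.25, a_22 = 42/420 = 0.10, a_32 = 21/420 = 0.05
  a_13 = 0/560 = 0.00, a_23 = 140/560 = 0.25, a_33 = 140/560 = 0.25
I − A =
  [   0.90    -0.25     0.00]
  [  -0.20     0.90    -0.25]
  [  -0.30    -0.05     0.75]
Cofactors of I−A, C_ij = (−1)^(i+j)·(minor ij) (rows/columns in the sector order above):
  C_11 = (0.90)(0.75) − (-0.25)(-0.05) = 0.6625
  C_12 = −[(-0.20)(0.75) − (-0.25)(-0.30)] = 0.2250
  C_13 = (-0.20)(-0.05) − (0.90)(-0.30) = 0.2800
  C_21 = −[(-0.25)(0.75) − (0.00)(-0.05)] = 0.1875
  C_22 = (0.90)(0.75) − (0.00)(-0.30) = 0.6750
  C_23 = −[(0.90)(-0.05) − (-0.25)(-0.30)] = 0.1200
  C_31 = (-0.25)(-0.25) − (0.00)(0.90) = 0.0625
  C_32 = −[(0.90)(-0.25) − (0.00)(-0.20)] = 0.2250
  C_33 = (0.90)(0.90) − (-0.25)(-0.20) = 0.7600
det(I−A) = Σ_j (I−A)_1j·C_1j = (0.90)(0.6625) + (-0.25)(0.2250) + (0.00)(0.2800) = 0.5400
adj(I−A) = Cᵀ =
  [ 0.6625   0.1875   0.0625]
  [ 0.2250   0.6750   0.2250]
  [ 0.2800   0.1200   0.7600]
(I − A)⁻¹ = adj(I−A) / det(I−A) ≈
  [   1.2269     0.3472     0.1157]
  [   0.4167     1.2500     0.4167]
  [   0.5185     0.2222     1.4074]
Δx = (I − A)⁻¹ Δd with Δd having -40 in the Software component and 0 elsewhere.
So Δx_1 = L_12 · (-40), where L_12 = adj(I−A)_12 / det(I−A) = 0.1875 / 0.5400.
Δx_1 = 0.1875 × (-40) / 0.5400 = -7.50 / 0.5400 ≈ -13.9.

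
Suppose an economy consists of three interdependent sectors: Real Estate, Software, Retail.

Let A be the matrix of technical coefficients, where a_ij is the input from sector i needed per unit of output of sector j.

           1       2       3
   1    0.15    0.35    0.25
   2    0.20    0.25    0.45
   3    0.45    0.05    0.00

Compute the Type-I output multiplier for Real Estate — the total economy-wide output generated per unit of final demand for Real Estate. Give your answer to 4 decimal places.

I − A =
  [   0.85    -0.35    -0.25]
  [  -0.20     0.75    -0.45]
  [  -0.45    -0.05     1.00]
Cofactors of I−A, C_ij = (−1)^(i+j)·(minor ij) (rows/columns in the sector order above):
  C_11 = (0.75)(1.00) − (-0.45)(-0.05) = 0.7275
  C_12 = −[(-0.20)(1.00) − (-0.45)(-0.45)] = 0.4025
  C_13 = (-0.20)(-0.05) − (0.75)(-0.45) = 0.3475
  C_21 = −[(-0.35)(1.00) − (-0.25)(-0.05)] = 0.3625
  C_22 = (0.85)(1.00) − (-0.25)(-0.45) = 0.7375
  C_23 = −[(0.85)(-0.05) − (-0.35)(-0.45)] = 0.2000
  C_31 = (-0.35)(-0.45) − (-0.25)(0.75) = 0.3450
  C_32 = −[(0.85)(-0.45) − (-0.25)(-0.20)] = 0.4325
  C_33 = (0.85)(0.75) − (-0.35)(-0.20) = 0.5675
det(I−A) = Σ_j (I−A)_1j·C_1j = (0.85)(0.7275) + (-0.35)(0.4025) + (-0.25)(0.3475) = 0.390625
adj(I−A) = Cᵀ =
  [ 0.7275   0.3625   0.3450]
  [ 0.4025   0.7375   0.4325]
  [ 0.3475   0.2000   0.5675]
(I − A)⁻¹ = adj(I−A) / det(I−A) ≈
  [   1.86240     0.92800     0.88320]
  [   1.03040     1.88800     1.10720]
  [   0.88960     0.51200     1.45280]
The output multiplier for sector j is the column-j sum of the Leontief inverse (I − A)⁻¹ = adj(I−A) / det(I−A).
Column 1 of adj(I−A): (0.7275, 0.4025, 0.3475); det(I−A) = 0.390625.
m_1 = (0.7275 + 0.4025 + 0.3475) / 0.390625 = 1.4775 / 0.390625 = 3.7824.

m_1 = 3.7824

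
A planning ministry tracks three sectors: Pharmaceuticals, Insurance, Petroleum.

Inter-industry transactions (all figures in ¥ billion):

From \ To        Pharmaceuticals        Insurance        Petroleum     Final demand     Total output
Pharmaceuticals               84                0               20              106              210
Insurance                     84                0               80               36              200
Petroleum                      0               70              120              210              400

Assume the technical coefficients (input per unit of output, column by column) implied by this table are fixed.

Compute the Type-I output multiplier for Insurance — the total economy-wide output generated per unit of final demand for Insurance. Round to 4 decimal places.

Technical coefficients a_ij = z_ij / X_j:
  a_11 = 84/210 = 0.40, a_21 = 84/210 = 0.40, a_31 = 0/210 = 0.00
  a_12 = 0/200 = 0.00, a_22 = 0/200 = 0.00, a_32 = 70/200 = 0.35
  a_13 = 20/400 = 0.05, a_23 = 80/400 = 0.20, a_33 = 120/400 = 0.30
I − A =
  [   0.60     0.00    -0.05]
  [  -0.40     1.00    -0.20]
  [   0.00    -0.35     0.70]
Cofactors of I−A, C_ij = (−1)^(i+j)·(minor ij) (rows/columns in the sector order above):
  C_11 = (1.00)(0.70) − (-0.20)(-0.35) = 0.6300
  C_12 = −[(-0.40)(0.70) − (-0.20)(0.00)] = 0.2800
  C_13 = (-0.40)(-0.35) − (1.00)(0.00) = 0.1400
  C_21 = −[(0.00)(0.70) − (-0.05)(-0.35)] = 0.0175
  C_22 = (0.60)(0.70) − (-0.05)(0.00) = 0.4200
  C_23 = −[(0.60)(-0.35) − (0.00)(0.00)] = 0.2100
  C_31 = (0.00)(-0.20) − (-0.05)(1.00) = 0.0500
  C_32 = −[(0.60)(-0.20) − (-0.05)(-0.40)] = 0.1400
  C_33 = (0.60)(1.00) − (0.00)(-0.40) = 0.6000
det(I−A) = Σ_j (I−A)_1j·C_1j = (0.60)(0.6300) + (0.00)(0.2800) + (-0.05)(0.1400) = 0.3710
adj(I−A) = Cᵀ =
  [ 0.6300   0.0175   0.0500]
  [ 0.2800   0.4200   0.1400]
  [ 0.1400   0.2100   0.6000]
(I − A)⁻¹ = adj(I−A) / det(I−A) ≈
  [   1.69811     0.04717     0.13477]
  [   0.75472     1.13208     0.37736]
  [   0.37736     0.56604     1.61725]
The output multiplier for sector j is the column-j sum of the Leontief inverse (I − A)⁻¹ = adj(I−A) / det(I−A).
Column 2 of adj(I−A): (0.0175, 0.4200, 0.2100); det(I−A) = 0.3710.
m_2 = (0.0175 + 0.4200 + 0.2100) / 0.3710 = 0.6475 / 0.3710 ≈ 1.7453.

m_2 = 1.7453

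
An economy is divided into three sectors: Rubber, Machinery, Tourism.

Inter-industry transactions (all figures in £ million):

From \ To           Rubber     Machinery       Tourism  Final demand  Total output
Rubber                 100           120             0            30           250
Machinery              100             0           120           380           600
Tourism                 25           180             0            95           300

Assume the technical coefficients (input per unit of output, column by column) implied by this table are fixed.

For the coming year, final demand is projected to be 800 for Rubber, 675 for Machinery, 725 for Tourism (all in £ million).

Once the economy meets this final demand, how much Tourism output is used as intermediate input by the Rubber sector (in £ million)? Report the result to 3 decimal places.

Technical coefficients a_ij = z_ij / X_j:
  a_RR = 100/250 = 0.40, a_MR = 100/250 = 0.40, a_TR = 25/250 = 0.10
  a_RM = 120/600 = 0.20, a_MM = 0/600 = 0.00, a_TM = 180/600 = 0.30
  a_RT = 0/300 = 0.00, a_MT = 120/300 = 0.40, a_TT = 0/300 = 0.00
I − A =
  [   0.60    -0.20     0.00]
  [  -0.40     1.00    -0.40]
  [  -0.10    -0.30     1.00]
Cofactors of I−A, C_ij = (−1)^(i+j)·(minor ij) (rows/columns in the sector order above):
  C_11 = (1.00)(1.00) − (-0.40)(-0.30) = 0.8800
  C_12 = −[(-0.40)(1.00) − (-0.40)(-0.10)] = 0.4400
  C_13 = (-0.40)(-0.30) − (1.00)(-0.10) = 0.2200
  C_21 = −[(-0.20)(1.00) − (0.00)(-0.30)] = 0.2000
  C_22 = (0.60)(1.00) − (0.00)(-0.10) = 0.6000
  C_23 = −[(0.60)(-0.30) − (-0.20)(-0.10)] = 0.2000
  C_31 = (-0.20)(-0.40) − (0.00)(1.00) = 0.0800
  C_32 = −[(0.60)(-0.40) − (0.00)(-0.40)] = 0.2400
  C_33 = (0.60)(1.00) − (-0.20)(-0.40) = 0.5200
det(I−A) = Σ_j (I−A)_1j·C_1j = (0.60)(0.8800) + (-0.20)(0.4400) + (0.00)(0.2200) = 0.4400
adj(I−A) = Cᵀ =
  [ 0.8800   0.2000   0.0800]
  [ 0.4400   0.6000   0.2400]
  [ 0.2200   0.2000   0.5200]
(I − A)⁻¹ = adj(I−A) / det(I−A) ≈
  [   2.0000     0.4545     0.1818]
  [   1.0000     1.3636     0.5455]
  [   0.5000     0.4545     1.1818]
First solve x = (I − A)⁻¹ d = adj(I−A)·d / det(I−A); in particular x_R = (0.8800·800 + 0.2000·675 + 0.0800·725) / 0.4400 = 897.00 / 0.4400 ≈ 2038.63636.
Intermediate flow from T to R: z_TR = a_TR · x_R = 0.10 × 897.00 / 0.4400 = 89.70 / 0.4400 ≈ 203.864.

z_TR = 203.864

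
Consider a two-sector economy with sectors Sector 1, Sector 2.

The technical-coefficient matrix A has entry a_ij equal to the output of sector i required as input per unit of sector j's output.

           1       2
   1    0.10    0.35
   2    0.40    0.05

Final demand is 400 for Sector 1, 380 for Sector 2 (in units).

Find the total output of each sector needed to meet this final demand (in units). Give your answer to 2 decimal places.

I − A =
  [   0.90    -0.35]
  [  -0.40     0.95]
det(I−A) = (0.90)(0.95) − (-0.35)(-0.40) = 0.7150
adj(I−A) = [[0.95, 0.35], [0.40, 0.90]]
(I − A)⁻¹ = adj(I−A) / det(I−A) ≈
  [   1.3287     0.4895]
  [   0.5594     1.2587]
x = (I − A)⁻¹ d = adj(I−A)·d / det(I−A), with det(I−A) = 0.7150:
  x_1 = (0.95·400 + 0.35·380) / 0.7150 = 513.00 / 0.7150 ≈ 717.48
  x_2 = (0.40·400 + 0.90·380) / 0.7150 = 502.00 / 0.7150 ≈ 702.10

x_1 = 717.48, x_2 = 702.10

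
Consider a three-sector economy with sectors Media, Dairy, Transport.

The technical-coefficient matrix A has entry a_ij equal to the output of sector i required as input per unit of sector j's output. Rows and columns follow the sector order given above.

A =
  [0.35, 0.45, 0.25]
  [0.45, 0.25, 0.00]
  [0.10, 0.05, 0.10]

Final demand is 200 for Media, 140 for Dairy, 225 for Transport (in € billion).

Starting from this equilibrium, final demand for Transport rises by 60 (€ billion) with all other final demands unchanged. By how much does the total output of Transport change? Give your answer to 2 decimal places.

I − A =
  [   0.65    -0.45    -0.25]
  [  -0.45     0.75     0.00]
  [  -0.10    -0.05     0.90]
Cofactors of I−A, C_ij = (−1)^(i+j)·(minor ij) (rows/columns in the sector order above):
  C_11 = (0.75)(0.90) − (0.00)(-0.05) = 0.6750
  C_12 = −[(-0.45)(0.90) − (0.00)(-0.10)] = 0.4050
  C_13 = (-0.45)(-0.05) − (0.75)(-0.10) = 0.0975
  C_21 = −[(-0.45)(0.90) − (-0.25)(-0.05)] = 0.4175
  C_22 = (0.65)(0.90) − (-0.25)(-0.10) = 0.5600
  C_23 = −[(0.65)(-0.05) − (-0.45)(-0.10)] = 0.0775
  C_31 = (-0.45)(0.00) − (-0.25)(0.75) = 0.1875
  C_32 = −[(0.65)(0.00) − (-0.25)(-0.45)] = 0.1125
  C_33 = (0.65)(0.75) − (-0.45)(-0.45) = 0.2850
det(I−A) = Σ_j (I−A)_1j·C_1j = (0.65)(0.6750) + (-0.45)(0.4050) + (-0.25)(0.0975) = 0.232125
adj(I−A) = Cᵀ =
  [ 0.6750   0.4175   0.1875]
  [ 0.4050   0.5600   0.1125]
  [ 0.0975   0.0775   0.2850]
(I − A)⁻¹ = adj(I−A) / det(I−A) ≈
  [   2.9079     1.7986     0.8078]
  [   1.7447     2.4125     0.4847]
  [   0.4200     0.3339     1.2278]
Δx = (I − A)⁻¹ Δd with Δd having +60 in the Transport component and 0 elsewhere.
So Δx_3 = L_33 · (+60), where L_33 = adj(I−A)_33 / det(I−A) = 0.2850 / 0.232125.
Δx_3 = 0.2850 × (+60) / 0.232125 = 17.10 / 0.232125 ≈ 73.67.

Δx_3 = 73.67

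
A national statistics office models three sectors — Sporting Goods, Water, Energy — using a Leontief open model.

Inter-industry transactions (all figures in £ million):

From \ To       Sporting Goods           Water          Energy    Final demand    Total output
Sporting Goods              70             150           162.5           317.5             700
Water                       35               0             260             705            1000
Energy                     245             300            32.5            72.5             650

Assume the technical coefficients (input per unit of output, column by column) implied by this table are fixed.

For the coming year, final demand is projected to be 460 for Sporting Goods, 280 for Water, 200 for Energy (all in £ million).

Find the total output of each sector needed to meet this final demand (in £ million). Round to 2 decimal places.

x_1 = 804.14, x_2 = 598.53, x_3 = 695.80

Technical coefficients a_ij = z_ij / X_j:
  a_11 = 70/700 = 0.10, a_21 = 35/700 = 0.05, a_31 = 245/700 = 0.35
  a_12 = 150/1000 = 0.15, a_22 = 0/1000 = 0.00, a_32 = 300/1000 = 0.30
  a_13 = 162.5/650 = 0.25, a_23 = 260/650 = 0.40, a_33 = 32.5/650 = 0.05
I − A =
  [   0.90    -0.15    -0.25]
  [  -0.05     1.00    -0.40]
  [  -0.35    -0.30     0.95]
Cofactors of I−A, C_ij = (−1)^(i+j)·(minor ij) (rows/columns in the sector order above):
  C_11 = (1.00)(0.95) − (-0.40)(-0.30) = 0.8300
  C_12 = −[(-0.05)(0.95) − (-0.40)(-0.35)] = 0.1875
  C_13 = (-0.05)(-0.30) − (1.00)(-0.35) = 0.3650
  C_21 = −[(-0.15)(0.95) − (-0.25)(-0.30)] = 0.2175
  C_22 = (0.90)(0.95) − (-0.25)(-0.35) = 0.7675
  C_23 = −[(0.90)(-0.30) − (-0.15)(-0.35)] = 0.3225
  C_31 = (-0.15)(-0.40) − (-0.25)(1.00) = 0.3100
  C_32 = −[(0.90)(-0.40) − (-0.25)(-0.05)] = 0.3725
  C_33 = (0.90)(1.00) − (-0.15)(-0.05) = 0.8925
det(I−A) = Σ_j (I−A)_1j·C_1j = (0.90)(0.8300) + (-0.15)(0.1875) + (-0.25)(0.3650) = 0.627625
adj(I−A) = Cᵀ =
  [ 0.8300   0.2175   0.3100]
  [ 0.1875   0.7675   0.3725]
  [ 0.3650   0.3225   0.8925]
(I − A)⁻¹ = adj(I−A) / det(I−A) ≈
  [   1.3224     0.3465     0.4939]
  [   0.2987     1.2229     0.5935]
  [   0.5816     0.5138     1.4220]
x = (I − A)⁻¹ d = adj(I−A)·d / det(I−A), with det(I−A) = 0.627625:
  x_1 = (0.8300·460 + 0.2175·280 + 0.3100·200) / 0.627625 = 504.70 / 0.627625 ≈ 804.14
  x_2 = (0.1875·460 + 0.7675·280 + 0.3725·200) / 0.627625 = 375.65 / 0.627625 ≈ 598.53
  x_3 = (0.3650·460 + 0.3225·280 + 0.8925·200) / 0.627625 = 436.70 / 0.627625 ≈ 695.80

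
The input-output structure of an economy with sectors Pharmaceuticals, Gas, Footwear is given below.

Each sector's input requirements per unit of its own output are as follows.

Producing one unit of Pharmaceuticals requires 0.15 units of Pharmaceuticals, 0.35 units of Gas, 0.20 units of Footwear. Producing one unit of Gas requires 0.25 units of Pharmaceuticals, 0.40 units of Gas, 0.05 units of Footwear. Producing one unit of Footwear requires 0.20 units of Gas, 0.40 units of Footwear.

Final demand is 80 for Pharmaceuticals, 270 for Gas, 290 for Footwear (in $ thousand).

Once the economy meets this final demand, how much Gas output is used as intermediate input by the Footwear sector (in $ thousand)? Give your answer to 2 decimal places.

z_GF = 134.89

I − A =
  [   0.85    -0.25     0.00]
  [  -0.35     0.60    -0.20]
  [  -0.20    -0.05     0.60]
Cofactors of I−A, C_ij = (−1)^(i+j)·(minor ij) (rows/columns in the sector order above):
  C_11 = (0.60)(0.60) − (-0.20)(-0.05) = 0.3500
  C_12 = −[(-0.35)(0.60) − (-0.20)(-0.20)] = 0.2500
  C_13 = (-0.35)(-0.05) − (0.60)(-0.20) = 0.1375
  C_21 = −[(-0.25)(0.60) − (0.00)(-0.05)] = 0.1500
  C_22 = (0.85)(0.60) − (0.00)(-0.20) = 0.5100
  C_23 = −[(0.85)(-0.05) − (-0.25)(-0.20)] = 0.0925
  C_31 = (-0.25)(-0.20) − (0.00)(0.60) = 0.0500
  C_32 = −[(0.85)(-0.20) − (0.00)(-0.35)] = 0.1700
  C_33 = (0.85)(0.60) − (-0.25)(-0.35) = 0.4225
det(I−A) = Σ_j (I−A)_1j·C_1j = (0.85)(0.3500) + (-0.25)(0.2500) + (0.00)(0.1375) = 0.2350
adj(I−A) = Cᵀ =
  [ 0.3500   0.1500   0.0500]
  [ 0.2500   0.5100   0.1700]
  [ 0.1375   0.0925   0.4225]
(I − A)⁻¹ = adj(I−A) / det(I−A) ≈
  [   1.4894     0.6383     0.2128]
  [   1.0638     2.1702     0.7234]
  [   0.5851     0.3936     1.7979]
First solve x = (I − A)⁻¹ d = adj(I−A)·d / det(I−A); in particular x_F = (0.1375·80 + 0.0925·270 + 0.4225·290) / 0.2350 = 158.50 / 0.2350 ≈ 674.4681.
Intermediate flow from G to F: z_GF = a_GF · x_F = 0.20 × 158.50 / 0.2350 = 31.70 / 0.2350 ≈ 134.89.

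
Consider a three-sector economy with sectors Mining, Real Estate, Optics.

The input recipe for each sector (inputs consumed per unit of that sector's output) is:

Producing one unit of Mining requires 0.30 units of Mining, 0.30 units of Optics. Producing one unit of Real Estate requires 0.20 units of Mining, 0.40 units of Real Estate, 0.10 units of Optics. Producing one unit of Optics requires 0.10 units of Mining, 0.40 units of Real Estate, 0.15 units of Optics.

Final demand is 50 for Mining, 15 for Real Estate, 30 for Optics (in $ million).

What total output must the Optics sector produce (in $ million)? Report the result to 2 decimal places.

I − A =
  [   0.70    -0.20    -0.10]
  [   0.00     0.60    -0.40]
  [  -0.30    -0.10     0.85]
Cofactors of I−A, C_ij = (−1)^(i+j)·(minor ij) (rows/columns in the sector order above):
  C_11 = (0.60)(0.85) − (-0.40)(-0.10) = 0.4700
  C_12 = −[(0.00)(0.85) − (-0.40)(-0.30)] = 0.1200
  C_13 = (0.00)(-0.10) − (0.60)(-0.30) = 0.1800
  C_21 = −[(-0.20)(0.85) − (-0.10)(-0.10)] = 0.1800
  C_22 = (0.70)(0.85) − (-0.10)(-0.30) = 0.5650
  C_23 = −[(0.70)(-0.10) − (-0.20)(-0.30)] = 0.1300
  C_31 = (-0.20)(-0.40) − (-0.10)(0.60) = 0.1400
  C_32 = −[(0.70)(-0.40) − (-0.10)(0.00)] = 0.2800
  C_33 = (0.70)(0.60) − (-0.20)(0.00) = 0.4200
det(I−A) = Σ_j (I−A)_1j·C_1j = (0.70)(0.4700) + (-0.20)(0.1200) + (-0.10)(0.1800) = 0.2870
adj(I−A) = Cᵀ =
  [ 0.4700   0.1800   0.1400]
  [ 0.1200   0.5650   0.2800]
  [ 0.1800   0.1300   0.4200]
(I − A)⁻¹ = adj(I−A) / det(I−A) ≈
  [   1.6376     0.6272     0.4878]
  [   0.4181     1.9686     0.9756]
  [   0.6272     0.4530     1.4634]
x = (I − A)⁻¹ d = adj(I−A)·d / det(I−A), with det(I−A) = 0.2870:
  x_1 = (0.4700·50 + 0.1800·15 + 0.1400·30) / 0.2870 = 30.40 / 0.2870 ≈ 105.92
  x_2 = (0.1200·50 + 0.5650·15 + 0.2800·30) / 0.2870 = 22.875 / 0.2870 ≈ 79.70
  x_3 = (0.1800·50 + 0.1300·15 + 0.4200·30) / 0.2870 = 23.55 / 0.2870 ≈ 82.06

x_3 = 82.06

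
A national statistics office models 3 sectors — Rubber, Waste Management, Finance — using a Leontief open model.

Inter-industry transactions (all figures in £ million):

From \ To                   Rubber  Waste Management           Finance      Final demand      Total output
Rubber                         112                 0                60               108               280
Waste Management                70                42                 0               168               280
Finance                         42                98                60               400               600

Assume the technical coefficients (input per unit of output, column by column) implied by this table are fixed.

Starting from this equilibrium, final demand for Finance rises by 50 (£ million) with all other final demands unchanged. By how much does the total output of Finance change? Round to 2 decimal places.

Δx_F = 58.29

Technical coefficients a_ij = z_ij / X_j:
  a_RR = 112/280 = 0.40, a_WR = 70/280 = 0.25, a_FR = 42/280 = 0.15
  a_RW = 0/280 = 0.00, a_WW = 42/280 = 0.15, a_FW = 98/280 = 0.35
  a_RF = 60/600 = 0.10, a_WF = 0/600 = 0.00, a_FF = 60/600 = 0.10
I − A =
  [   0.60     0.00    -0.10]
  [  -0.25     0.85     0.00]
  [  -0.15    -0.35     0.90]
Cofactors of I−A, C_ij = (−1)^(i+j)·(minor ij) (rows/columns in the sector order above):
  C_11 = (0.85)(0.90) − (0.00)(-0.35) = 0.7650
  C_12 = −[(-0.25)(0.90) − (0.00)(-0.15)] = 0.2250
  C_13 = (-0.25)(-0.35) − (0.85)(-0.15) = 0.2150
  C_21 = −[(0.00)(0.90) − (-0.10)(-0.35)] = 0.0350
  C_22 = (0.60)(0.90) − (-0.10)(-0.15) = 0.5250
  C_23 = −[(0.60)(-0.35) − (0.00)(-0.15)] = 0.2100
  C_31 = (0.00)(0.00) − (-0.10)(0.85) = 0.0850
  C_32 = −[(0.60)(0.00) − (-0.10)(-0.25)] = 0.0250
  C_33 = (0.60)(0.85) − (0.00)(-0.25) = 0.5100
det(I−A) = Σ_j (I−A)_1j·C_1j = (0.60)(0.7650) + (0.00)(0.2250) + (-0.10)(0.2150) = 0.4375
adj(I−A) = Cᵀ =
  [ 0.7650   0.0350   0.0850]
  [ 0.2250   0.5250   0.0250]
  [ 0.2150   0.2100   0.5100]
(I − A)⁻¹ = adj(I−A) / det(I−A) ≈
  [   1.7486     0.0800     0.1943]
  [   0.5143     1.2000     0.0571]
  [   0.4914     0.4800     1.1657]
Δx = (I − A)⁻¹ Δd with Δd having +50 in the Finance component and 0 elsewhere.
So Δx_F = L_FF · (+50), where L_FF = adj(I−A)_FF / det(I−A) = 0.5100 / 0.4375.
Δx_F = 0.5100 × (+50) / 0.4375 = 25.50 / 0.4375 ≈ 58.29.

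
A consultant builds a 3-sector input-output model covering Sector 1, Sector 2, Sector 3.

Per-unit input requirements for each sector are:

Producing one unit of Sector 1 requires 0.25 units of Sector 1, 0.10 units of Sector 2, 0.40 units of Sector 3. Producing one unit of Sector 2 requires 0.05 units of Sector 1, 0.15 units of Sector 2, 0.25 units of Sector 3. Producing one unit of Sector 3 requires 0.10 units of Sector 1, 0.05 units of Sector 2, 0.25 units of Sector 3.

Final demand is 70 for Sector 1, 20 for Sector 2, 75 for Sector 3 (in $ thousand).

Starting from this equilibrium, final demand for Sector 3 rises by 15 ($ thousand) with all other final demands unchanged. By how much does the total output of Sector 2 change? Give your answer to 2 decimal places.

Δx_2 = 1.67

I − A =
  [   0.75    -0.05    -0.10]
  [  -0.10     0.85    -0.05]
  [  -0.40    -0.25     0.75]
Cofactors of I−A, C_ij = (−1)^(i+j)·(minor ij) (rows/columns in the sector order above):
  C_11 = (0.85)(0.75) − (-0.05)(-0.25) = 0.6250
  C_12 = −[(-0.10)(0.75) − (-0.05)(-0.40)] = 0.0950
  C_13 = (-0.10)(-0.25) − (0.85)(-0.40) = 0.3650
  C_21 = −[(-0.05)(0.75) − (-0.10)(-0.25)] = 0.0625
  C_22 = (0.75)(0.75) − (-0.10)(-0.40) = 0.5225
  C_23 = −[(0.75)(-0.25) − (-0.05)(-0.40)] = 0.2075
  C_31 = (-0.05)(-0.05) − (-0.10)(0.85) = 0.0875
  C_32 = −[(0.75)(-0.05) − (-0.10)(-0.10)] = 0.0475
  C_33 = (0.75)(0.85) − (-0.05)(-0.10) = 0.6325
det(I−A) = Σ_j (I−A)_1j·C_1j = (0.75)(0.6250) + (-0.05)(0.0950) + (-0.10)(0.3650) = 0.4275
adj(I−A) = Cᵀ =
  [ 0.6250   0.0625   0.0875]
  [ 0.0950   0.5225   0.0475]
  [ 0.3650   0.2075   0.6325]
(I − A)⁻¹ = adj(I−A) / det(I−A) ≈
  [   1.4620     0.1462     0.2047]
  [   0.2222     1.2222     0.1111]
  [   0.8538     0.4854     1.4795]
Δx = (I − A)⁻¹ Δd with Δd having +15 in the Sector 3 component and 0 elsewhere.
So Δx_2 = L_23 · (+15), where L_23 = adj(I−A)_23 / det(I−A) = 0.0475 / 0.4275.
Δx_2 = 0.0475 × (+15) / 0.4275 = 0.7125 / 0.4275 ≈ 1.67.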